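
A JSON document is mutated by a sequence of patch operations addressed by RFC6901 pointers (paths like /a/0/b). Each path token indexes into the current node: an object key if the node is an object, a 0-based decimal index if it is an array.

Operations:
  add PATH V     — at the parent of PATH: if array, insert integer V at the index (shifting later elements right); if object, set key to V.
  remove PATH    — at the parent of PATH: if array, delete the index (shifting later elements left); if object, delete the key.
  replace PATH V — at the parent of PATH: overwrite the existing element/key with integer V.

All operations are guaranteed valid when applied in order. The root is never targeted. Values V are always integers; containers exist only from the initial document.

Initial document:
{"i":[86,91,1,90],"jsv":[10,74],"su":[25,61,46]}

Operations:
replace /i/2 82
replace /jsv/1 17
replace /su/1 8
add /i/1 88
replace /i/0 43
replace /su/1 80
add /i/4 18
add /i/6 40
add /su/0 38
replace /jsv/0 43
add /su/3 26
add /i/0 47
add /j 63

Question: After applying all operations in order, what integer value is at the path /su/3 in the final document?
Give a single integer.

Answer: 26

Derivation:
After op 1 (replace /i/2 82): {"i":[86,91,82,90],"jsv":[10,74],"su":[25,61,46]}
After op 2 (replace /jsv/1 17): {"i":[86,91,82,90],"jsv":[10,17],"su":[25,61,46]}
After op 3 (replace /su/1 8): {"i":[86,91,82,90],"jsv":[10,17],"su":[25,8,46]}
After op 4 (add /i/1 88): {"i":[86,88,91,82,90],"jsv":[10,17],"su":[25,8,46]}
After op 5 (replace /i/0 43): {"i":[43,88,91,82,90],"jsv":[10,17],"su":[25,8,46]}
After op 6 (replace /su/1 80): {"i":[43,88,91,82,90],"jsv":[10,17],"su":[25,80,46]}
After op 7 (add /i/4 18): {"i":[43,88,91,82,18,90],"jsv":[10,17],"su":[25,80,46]}
After op 8 (add /i/6 40): {"i":[43,88,91,82,18,90,40],"jsv":[10,17],"su":[25,80,46]}
After op 9 (add /su/0 38): {"i":[43,88,91,82,18,90,40],"jsv":[10,17],"su":[38,25,80,46]}
After op 10 (replace /jsv/0 43): {"i":[43,88,91,82,18,90,40],"jsv":[43,17],"su":[38,25,80,46]}
After op 11 (add /su/3 26): {"i":[43,88,91,82,18,90,40],"jsv":[43,17],"su":[38,25,80,26,46]}
After op 12 (add /i/0 47): {"i":[47,43,88,91,82,18,90,40],"jsv":[43,17],"su":[38,25,80,26,46]}
After op 13 (add /j 63): {"i":[47,43,88,91,82,18,90,40],"j":63,"jsv":[43,17],"su":[38,25,80,26,46]}
Value at /su/3: 26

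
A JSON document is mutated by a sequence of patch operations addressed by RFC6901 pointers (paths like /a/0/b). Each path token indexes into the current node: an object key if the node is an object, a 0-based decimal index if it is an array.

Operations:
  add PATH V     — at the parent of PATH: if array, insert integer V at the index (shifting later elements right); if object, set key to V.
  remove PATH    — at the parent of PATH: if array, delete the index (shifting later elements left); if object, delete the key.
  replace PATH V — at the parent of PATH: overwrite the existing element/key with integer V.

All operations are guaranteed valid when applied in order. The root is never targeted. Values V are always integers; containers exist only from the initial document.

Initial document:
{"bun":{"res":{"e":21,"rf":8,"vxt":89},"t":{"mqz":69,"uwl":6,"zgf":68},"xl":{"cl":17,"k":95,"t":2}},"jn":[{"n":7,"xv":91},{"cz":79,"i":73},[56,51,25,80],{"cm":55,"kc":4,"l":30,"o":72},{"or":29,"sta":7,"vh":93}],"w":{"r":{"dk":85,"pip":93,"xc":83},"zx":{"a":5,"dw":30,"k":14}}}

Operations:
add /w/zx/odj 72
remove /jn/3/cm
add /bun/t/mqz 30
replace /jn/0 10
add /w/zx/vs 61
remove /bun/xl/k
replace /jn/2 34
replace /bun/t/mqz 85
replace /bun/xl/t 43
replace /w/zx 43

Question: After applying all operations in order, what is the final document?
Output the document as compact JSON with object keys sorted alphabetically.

After op 1 (add /w/zx/odj 72): {"bun":{"res":{"e":21,"rf":8,"vxt":89},"t":{"mqz":69,"uwl":6,"zgf":68},"xl":{"cl":17,"k":95,"t":2}},"jn":[{"n":7,"xv":91},{"cz":79,"i":73},[56,51,25,80],{"cm":55,"kc":4,"l":30,"o":72},{"or":29,"sta":7,"vh":93}],"w":{"r":{"dk":85,"pip":93,"xc":83},"zx":{"a":5,"dw":30,"k":14,"odj":72}}}
After op 2 (remove /jn/3/cm): {"bun":{"res":{"e":21,"rf":8,"vxt":89},"t":{"mqz":69,"uwl":6,"zgf":68},"xl":{"cl":17,"k":95,"t":2}},"jn":[{"n":7,"xv":91},{"cz":79,"i":73},[56,51,25,80],{"kc":4,"l":30,"o":72},{"or":29,"sta":7,"vh":93}],"w":{"r":{"dk":85,"pip":93,"xc":83},"zx":{"a":5,"dw":30,"k":14,"odj":72}}}
After op 3 (add /bun/t/mqz 30): {"bun":{"res":{"e":21,"rf":8,"vxt":89},"t":{"mqz":30,"uwl":6,"zgf":68},"xl":{"cl":17,"k":95,"t":2}},"jn":[{"n":7,"xv":91},{"cz":79,"i":73},[56,51,25,80],{"kc":4,"l":30,"o":72},{"or":29,"sta":7,"vh":93}],"w":{"r":{"dk":85,"pip":93,"xc":83},"zx":{"a":5,"dw":30,"k":14,"odj":72}}}
After op 4 (replace /jn/0 10): {"bun":{"res":{"e":21,"rf":8,"vxt":89},"t":{"mqz":30,"uwl":6,"zgf":68},"xl":{"cl":17,"k":95,"t":2}},"jn":[10,{"cz":79,"i":73},[56,51,25,80],{"kc":4,"l":30,"o":72},{"or":29,"sta":7,"vh":93}],"w":{"r":{"dk":85,"pip":93,"xc":83},"zx":{"a":5,"dw":30,"k":14,"odj":72}}}
After op 5 (add /w/zx/vs 61): {"bun":{"res":{"e":21,"rf":8,"vxt":89},"t":{"mqz":30,"uwl":6,"zgf":68},"xl":{"cl":17,"k":95,"t":2}},"jn":[10,{"cz":79,"i":73},[56,51,25,80],{"kc":4,"l":30,"o":72},{"or":29,"sta":7,"vh":93}],"w":{"r":{"dk":85,"pip":93,"xc":83},"zx":{"a":5,"dw":30,"k":14,"odj":72,"vs":61}}}
After op 6 (remove /bun/xl/k): {"bun":{"res":{"e":21,"rf":8,"vxt":89},"t":{"mqz":30,"uwl":6,"zgf":68},"xl":{"cl":17,"t":2}},"jn":[10,{"cz":79,"i":73},[56,51,25,80],{"kc":4,"l":30,"o":72},{"or":29,"sta":7,"vh":93}],"w":{"r":{"dk":85,"pip":93,"xc":83},"zx":{"a":5,"dw":30,"k":14,"odj":72,"vs":61}}}
After op 7 (replace /jn/2 34): {"bun":{"res":{"e":21,"rf":8,"vxt":89},"t":{"mqz":30,"uwl":6,"zgf":68},"xl":{"cl":17,"t":2}},"jn":[10,{"cz":79,"i":73},34,{"kc":4,"l":30,"o":72},{"or":29,"sta":7,"vh":93}],"w":{"r":{"dk":85,"pip":93,"xc":83},"zx":{"a":5,"dw":30,"k":14,"odj":72,"vs":61}}}
After op 8 (replace /bun/t/mqz 85): {"bun":{"res":{"e":21,"rf":8,"vxt":89},"t":{"mqz":85,"uwl":6,"zgf":68},"xl":{"cl":17,"t":2}},"jn":[10,{"cz":79,"i":73},34,{"kc":4,"l":30,"o":72},{"or":29,"sta":7,"vh":93}],"w":{"r":{"dk":85,"pip":93,"xc":83},"zx":{"a":5,"dw":30,"k":14,"odj":72,"vs":61}}}
After op 9 (replace /bun/xl/t 43): {"bun":{"res":{"e":21,"rf":8,"vxt":89},"t":{"mqz":85,"uwl":6,"zgf":68},"xl":{"cl":17,"t":43}},"jn":[10,{"cz":79,"i":73},34,{"kc":4,"l":30,"o":72},{"or":29,"sta":7,"vh":93}],"w":{"r":{"dk":85,"pip":93,"xc":83},"zx":{"a":5,"dw":30,"k":14,"odj":72,"vs":61}}}
After op 10 (replace /w/zx 43): {"bun":{"res":{"e":21,"rf":8,"vxt":89},"t":{"mqz":85,"uwl":6,"zgf":68},"xl":{"cl":17,"t":43}},"jn":[10,{"cz":79,"i":73},34,{"kc":4,"l":30,"o":72},{"or":29,"sta":7,"vh":93}],"w":{"r":{"dk":85,"pip":93,"xc":83},"zx":43}}

Answer: {"bun":{"res":{"e":21,"rf":8,"vxt":89},"t":{"mqz":85,"uwl":6,"zgf":68},"xl":{"cl":17,"t":43}},"jn":[10,{"cz":79,"i":73},34,{"kc":4,"l":30,"o":72},{"or":29,"sta":7,"vh":93}],"w":{"r":{"dk":85,"pip":93,"xc":83},"zx":43}}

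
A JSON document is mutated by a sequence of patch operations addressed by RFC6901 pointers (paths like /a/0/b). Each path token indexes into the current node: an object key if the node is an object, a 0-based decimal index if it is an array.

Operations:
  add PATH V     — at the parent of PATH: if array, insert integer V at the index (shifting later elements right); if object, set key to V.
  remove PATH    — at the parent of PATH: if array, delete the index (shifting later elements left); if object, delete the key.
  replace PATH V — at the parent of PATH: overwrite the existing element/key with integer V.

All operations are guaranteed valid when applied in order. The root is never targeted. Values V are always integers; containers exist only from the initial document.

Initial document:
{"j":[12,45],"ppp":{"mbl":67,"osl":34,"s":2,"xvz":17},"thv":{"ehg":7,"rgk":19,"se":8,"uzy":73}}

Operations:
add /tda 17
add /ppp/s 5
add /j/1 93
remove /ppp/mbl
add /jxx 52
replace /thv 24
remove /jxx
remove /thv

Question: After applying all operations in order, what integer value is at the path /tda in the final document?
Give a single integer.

Answer: 17

Derivation:
After op 1 (add /tda 17): {"j":[12,45],"ppp":{"mbl":67,"osl":34,"s":2,"xvz":17},"tda":17,"thv":{"ehg":7,"rgk":19,"se":8,"uzy":73}}
After op 2 (add /ppp/s 5): {"j":[12,45],"ppp":{"mbl":67,"osl":34,"s":5,"xvz":17},"tda":17,"thv":{"ehg":7,"rgk":19,"se":8,"uzy":73}}
After op 3 (add /j/1 93): {"j":[12,93,45],"ppp":{"mbl":67,"osl":34,"s":5,"xvz":17},"tda":17,"thv":{"ehg":7,"rgk":19,"se":8,"uzy":73}}
After op 4 (remove /ppp/mbl): {"j":[12,93,45],"ppp":{"osl":34,"s":5,"xvz":17},"tda":17,"thv":{"ehg":7,"rgk":19,"se":8,"uzy":73}}
After op 5 (add /jxx 52): {"j":[12,93,45],"jxx":52,"ppp":{"osl":34,"s":5,"xvz":17},"tda":17,"thv":{"ehg":7,"rgk":19,"se":8,"uzy":73}}
After op 6 (replace /thv 24): {"j":[12,93,45],"jxx":52,"ppp":{"osl":34,"s":5,"xvz":17},"tda":17,"thv":24}
After op 7 (remove /jxx): {"j":[12,93,45],"ppp":{"osl":34,"s":5,"xvz":17},"tda":17,"thv":24}
After op 8 (remove /thv): {"j":[12,93,45],"ppp":{"osl":34,"s":5,"xvz":17},"tda":17}
Value at /tda: 17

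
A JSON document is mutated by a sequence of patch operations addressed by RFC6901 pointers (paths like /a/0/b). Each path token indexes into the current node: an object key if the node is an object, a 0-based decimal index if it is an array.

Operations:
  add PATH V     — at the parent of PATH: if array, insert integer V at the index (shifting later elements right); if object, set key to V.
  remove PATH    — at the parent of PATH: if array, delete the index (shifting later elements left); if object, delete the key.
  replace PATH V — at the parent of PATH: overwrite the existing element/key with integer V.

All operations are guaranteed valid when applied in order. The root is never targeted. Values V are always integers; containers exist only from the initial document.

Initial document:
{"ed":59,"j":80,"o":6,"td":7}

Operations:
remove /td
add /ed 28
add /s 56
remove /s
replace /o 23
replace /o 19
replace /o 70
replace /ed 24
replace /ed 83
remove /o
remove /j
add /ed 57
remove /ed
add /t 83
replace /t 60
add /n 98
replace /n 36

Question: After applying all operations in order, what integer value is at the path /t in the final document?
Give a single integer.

After op 1 (remove /td): {"ed":59,"j":80,"o":6}
After op 2 (add /ed 28): {"ed":28,"j":80,"o":6}
After op 3 (add /s 56): {"ed":28,"j":80,"o":6,"s":56}
After op 4 (remove /s): {"ed":28,"j":80,"o":6}
After op 5 (replace /o 23): {"ed":28,"j":80,"o":23}
After op 6 (replace /o 19): {"ed":28,"j":80,"o":19}
After op 7 (replace /o 70): {"ed":28,"j":80,"o":70}
After op 8 (replace /ed 24): {"ed":24,"j":80,"o":70}
After op 9 (replace /ed 83): {"ed":83,"j":80,"o":70}
After op 10 (remove /o): {"ed":83,"j":80}
After op 11 (remove /j): {"ed":83}
After op 12 (add /ed 57): {"ed":57}
After op 13 (remove /ed): {}
After op 14 (add /t 83): {"t":83}
After op 15 (replace /t 60): {"t":60}
After op 16 (add /n 98): {"n":98,"t":60}
After op 17 (replace /n 36): {"n":36,"t":60}
Value at /t: 60

Answer: 60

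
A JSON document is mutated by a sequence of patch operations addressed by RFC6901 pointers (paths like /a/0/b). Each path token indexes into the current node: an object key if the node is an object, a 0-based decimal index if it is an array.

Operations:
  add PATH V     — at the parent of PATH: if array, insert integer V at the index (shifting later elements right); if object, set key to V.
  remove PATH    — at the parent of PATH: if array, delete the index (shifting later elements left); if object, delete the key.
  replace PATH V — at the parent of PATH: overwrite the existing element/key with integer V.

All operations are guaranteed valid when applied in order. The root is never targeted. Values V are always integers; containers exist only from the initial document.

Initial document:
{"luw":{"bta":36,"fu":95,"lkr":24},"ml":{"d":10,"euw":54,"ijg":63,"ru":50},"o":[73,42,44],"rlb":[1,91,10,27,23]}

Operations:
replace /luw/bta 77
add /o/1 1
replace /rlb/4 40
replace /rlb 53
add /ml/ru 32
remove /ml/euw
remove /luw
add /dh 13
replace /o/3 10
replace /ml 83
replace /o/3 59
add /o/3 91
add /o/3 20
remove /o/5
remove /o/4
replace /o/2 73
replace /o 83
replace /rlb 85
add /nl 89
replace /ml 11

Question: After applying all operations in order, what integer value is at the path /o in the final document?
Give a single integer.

After op 1 (replace /luw/bta 77): {"luw":{"bta":77,"fu":95,"lkr":24},"ml":{"d":10,"euw":54,"ijg":63,"ru":50},"o":[73,42,44],"rlb":[1,91,10,27,23]}
After op 2 (add /o/1 1): {"luw":{"bta":77,"fu":95,"lkr":24},"ml":{"d":10,"euw":54,"ijg":63,"ru":50},"o":[73,1,42,44],"rlb":[1,91,10,27,23]}
After op 3 (replace /rlb/4 40): {"luw":{"bta":77,"fu":95,"lkr":24},"ml":{"d":10,"euw":54,"ijg":63,"ru":50},"o":[73,1,42,44],"rlb":[1,91,10,27,40]}
After op 4 (replace /rlb 53): {"luw":{"bta":77,"fu":95,"lkr":24},"ml":{"d":10,"euw":54,"ijg":63,"ru":50},"o":[73,1,42,44],"rlb":53}
After op 5 (add /ml/ru 32): {"luw":{"bta":77,"fu":95,"lkr":24},"ml":{"d":10,"euw":54,"ijg":63,"ru":32},"o":[73,1,42,44],"rlb":53}
After op 6 (remove /ml/euw): {"luw":{"bta":77,"fu":95,"lkr":24},"ml":{"d":10,"ijg":63,"ru":32},"o":[73,1,42,44],"rlb":53}
After op 7 (remove /luw): {"ml":{"d":10,"ijg":63,"ru":32},"o":[73,1,42,44],"rlb":53}
After op 8 (add /dh 13): {"dh":13,"ml":{"d":10,"ijg":63,"ru":32},"o":[73,1,42,44],"rlb":53}
After op 9 (replace /o/3 10): {"dh":13,"ml":{"d":10,"ijg":63,"ru":32},"o":[73,1,42,10],"rlb":53}
After op 10 (replace /ml 83): {"dh":13,"ml":83,"o":[73,1,42,10],"rlb":53}
After op 11 (replace /o/3 59): {"dh":13,"ml":83,"o":[73,1,42,59],"rlb":53}
After op 12 (add /o/3 91): {"dh":13,"ml":83,"o":[73,1,42,91,59],"rlb":53}
After op 13 (add /o/3 20): {"dh":13,"ml":83,"o":[73,1,42,20,91,59],"rlb":53}
After op 14 (remove /o/5): {"dh":13,"ml":83,"o":[73,1,42,20,91],"rlb":53}
After op 15 (remove /o/4): {"dh":13,"ml":83,"o":[73,1,42,20],"rlb":53}
After op 16 (replace /o/2 73): {"dh":13,"ml":83,"o":[73,1,73,20],"rlb":53}
After op 17 (replace /o 83): {"dh":13,"ml":83,"o":83,"rlb":53}
After op 18 (replace /rlb 85): {"dh":13,"ml":83,"o":83,"rlb":85}
After op 19 (add /nl 89): {"dh":13,"ml":83,"nl":89,"o":83,"rlb":85}
After op 20 (replace /ml 11): {"dh":13,"ml":11,"nl":89,"o":83,"rlb":85}
Value at /o: 83

Answer: 83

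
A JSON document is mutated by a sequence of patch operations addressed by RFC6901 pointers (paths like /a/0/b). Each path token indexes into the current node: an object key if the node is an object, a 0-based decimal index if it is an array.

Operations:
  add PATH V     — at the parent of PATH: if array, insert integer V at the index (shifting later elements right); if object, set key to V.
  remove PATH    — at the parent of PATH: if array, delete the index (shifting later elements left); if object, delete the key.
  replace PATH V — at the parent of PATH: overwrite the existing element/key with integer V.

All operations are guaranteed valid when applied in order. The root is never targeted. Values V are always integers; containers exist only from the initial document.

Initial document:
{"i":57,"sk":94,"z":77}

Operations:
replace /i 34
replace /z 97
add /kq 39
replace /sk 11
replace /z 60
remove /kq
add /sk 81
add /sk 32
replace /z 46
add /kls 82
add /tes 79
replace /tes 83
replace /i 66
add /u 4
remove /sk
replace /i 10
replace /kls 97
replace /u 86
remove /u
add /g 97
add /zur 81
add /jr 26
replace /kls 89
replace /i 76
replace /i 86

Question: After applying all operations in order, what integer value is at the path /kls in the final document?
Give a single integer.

Answer: 89

Derivation:
After op 1 (replace /i 34): {"i":34,"sk":94,"z":77}
After op 2 (replace /z 97): {"i":34,"sk":94,"z":97}
After op 3 (add /kq 39): {"i":34,"kq":39,"sk":94,"z":97}
After op 4 (replace /sk 11): {"i":34,"kq":39,"sk":11,"z":97}
After op 5 (replace /z 60): {"i":34,"kq":39,"sk":11,"z":60}
After op 6 (remove /kq): {"i":34,"sk":11,"z":60}
After op 7 (add /sk 81): {"i":34,"sk":81,"z":60}
After op 8 (add /sk 32): {"i":34,"sk":32,"z":60}
After op 9 (replace /z 46): {"i":34,"sk":32,"z":46}
After op 10 (add /kls 82): {"i":34,"kls":82,"sk":32,"z":46}
After op 11 (add /tes 79): {"i":34,"kls":82,"sk":32,"tes":79,"z":46}
After op 12 (replace /tes 83): {"i":34,"kls":82,"sk":32,"tes":83,"z":46}
After op 13 (replace /i 66): {"i":66,"kls":82,"sk":32,"tes":83,"z":46}
After op 14 (add /u 4): {"i":66,"kls":82,"sk":32,"tes":83,"u":4,"z":46}
After op 15 (remove /sk): {"i":66,"kls":82,"tes":83,"u":4,"z":46}
After op 16 (replace /i 10): {"i":10,"kls":82,"tes":83,"u":4,"z":46}
After op 17 (replace /kls 97): {"i":10,"kls":97,"tes":83,"u":4,"z":46}
After op 18 (replace /u 86): {"i":10,"kls":97,"tes":83,"u":86,"z":46}
After op 19 (remove /u): {"i":10,"kls":97,"tes":83,"z":46}
After op 20 (add /g 97): {"g":97,"i":10,"kls":97,"tes":83,"z":46}
After op 21 (add /zur 81): {"g":97,"i":10,"kls":97,"tes":83,"z":46,"zur":81}
After op 22 (add /jr 26): {"g":97,"i":10,"jr":26,"kls":97,"tes":83,"z":46,"zur":81}
After op 23 (replace /kls 89): {"g":97,"i":10,"jr":26,"kls":89,"tes":83,"z":46,"zur":81}
After op 24 (replace /i 76): {"g":97,"i":76,"jr":26,"kls":89,"tes":83,"z":46,"zur":81}
After op 25 (replace /i 86): {"g":97,"i":86,"jr":26,"kls":89,"tes":83,"z":46,"zur":81}
Value at /kls: 89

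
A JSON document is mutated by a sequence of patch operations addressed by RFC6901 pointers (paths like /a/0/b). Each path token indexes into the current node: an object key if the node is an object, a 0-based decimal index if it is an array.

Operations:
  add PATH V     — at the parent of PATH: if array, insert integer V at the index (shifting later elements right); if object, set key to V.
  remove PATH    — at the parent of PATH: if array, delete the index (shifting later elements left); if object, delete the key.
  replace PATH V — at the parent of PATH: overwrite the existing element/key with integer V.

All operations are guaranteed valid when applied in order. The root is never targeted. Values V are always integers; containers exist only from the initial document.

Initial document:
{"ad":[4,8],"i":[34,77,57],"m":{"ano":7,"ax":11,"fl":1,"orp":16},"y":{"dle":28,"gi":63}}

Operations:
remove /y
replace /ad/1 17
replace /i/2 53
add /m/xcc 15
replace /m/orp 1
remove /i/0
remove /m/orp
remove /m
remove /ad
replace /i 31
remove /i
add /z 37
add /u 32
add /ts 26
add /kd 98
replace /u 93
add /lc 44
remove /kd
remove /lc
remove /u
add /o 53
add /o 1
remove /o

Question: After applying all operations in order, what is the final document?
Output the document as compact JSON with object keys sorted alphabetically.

After op 1 (remove /y): {"ad":[4,8],"i":[34,77,57],"m":{"ano":7,"ax":11,"fl":1,"orp":16}}
After op 2 (replace /ad/1 17): {"ad":[4,17],"i":[34,77,57],"m":{"ano":7,"ax":11,"fl":1,"orp":16}}
After op 3 (replace /i/2 53): {"ad":[4,17],"i":[34,77,53],"m":{"ano":7,"ax":11,"fl":1,"orp":16}}
After op 4 (add /m/xcc 15): {"ad":[4,17],"i":[34,77,53],"m":{"ano":7,"ax":11,"fl":1,"orp":16,"xcc":15}}
After op 5 (replace /m/orp 1): {"ad":[4,17],"i":[34,77,53],"m":{"ano":7,"ax":11,"fl":1,"orp":1,"xcc":15}}
After op 6 (remove /i/0): {"ad":[4,17],"i":[77,53],"m":{"ano":7,"ax":11,"fl":1,"orp":1,"xcc":15}}
After op 7 (remove /m/orp): {"ad":[4,17],"i":[77,53],"m":{"ano":7,"ax":11,"fl":1,"xcc":15}}
After op 8 (remove /m): {"ad":[4,17],"i":[77,53]}
After op 9 (remove /ad): {"i":[77,53]}
After op 10 (replace /i 31): {"i":31}
After op 11 (remove /i): {}
After op 12 (add /z 37): {"z":37}
After op 13 (add /u 32): {"u":32,"z":37}
After op 14 (add /ts 26): {"ts":26,"u":32,"z":37}
After op 15 (add /kd 98): {"kd":98,"ts":26,"u":32,"z":37}
After op 16 (replace /u 93): {"kd":98,"ts":26,"u":93,"z":37}
After op 17 (add /lc 44): {"kd":98,"lc":44,"ts":26,"u":93,"z":37}
After op 18 (remove /kd): {"lc":44,"ts":26,"u":93,"z":37}
After op 19 (remove /lc): {"ts":26,"u":93,"z":37}
After op 20 (remove /u): {"ts":26,"z":37}
After op 21 (add /o 53): {"o":53,"ts":26,"z":37}
After op 22 (add /o 1): {"o":1,"ts":26,"z":37}
After op 23 (remove /o): {"ts":26,"z":37}

Answer: {"ts":26,"z":37}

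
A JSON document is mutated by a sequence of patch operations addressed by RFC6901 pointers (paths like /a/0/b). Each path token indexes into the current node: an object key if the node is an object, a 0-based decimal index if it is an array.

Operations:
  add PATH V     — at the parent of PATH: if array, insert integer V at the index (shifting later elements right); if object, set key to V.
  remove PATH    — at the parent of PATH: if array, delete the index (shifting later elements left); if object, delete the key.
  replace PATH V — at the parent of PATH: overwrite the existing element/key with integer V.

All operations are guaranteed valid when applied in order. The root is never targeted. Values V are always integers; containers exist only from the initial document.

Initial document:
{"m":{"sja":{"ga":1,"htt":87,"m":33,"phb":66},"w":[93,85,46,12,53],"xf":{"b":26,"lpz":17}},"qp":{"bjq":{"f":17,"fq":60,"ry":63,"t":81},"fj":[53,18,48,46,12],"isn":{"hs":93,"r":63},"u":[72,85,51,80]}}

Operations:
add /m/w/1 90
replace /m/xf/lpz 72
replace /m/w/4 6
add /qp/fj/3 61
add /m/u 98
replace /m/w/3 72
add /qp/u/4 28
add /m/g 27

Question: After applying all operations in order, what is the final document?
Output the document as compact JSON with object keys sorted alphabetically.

After op 1 (add /m/w/1 90): {"m":{"sja":{"ga":1,"htt":87,"m":33,"phb":66},"w":[93,90,85,46,12,53],"xf":{"b":26,"lpz":17}},"qp":{"bjq":{"f":17,"fq":60,"ry":63,"t":81},"fj":[53,18,48,46,12],"isn":{"hs":93,"r":63},"u":[72,85,51,80]}}
After op 2 (replace /m/xf/lpz 72): {"m":{"sja":{"ga":1,"htt":87,"m":33,"phb":66},"w":[93,90,85,46,12,53],"xf":{"b":26,"lpz":72}},"qp":{"bjq":{"f":17,"fq":60,"ry":63,"t":81},"fj":[53,18,48,46,12],"isn":{"hs":93,"r":63},"u":[72,85,51,80]}}
After op 3 (replace /m/w/4 6): {"m":{"sja":{"ga":1,"htt":87,"m":33,"phb":66},"w":[93,90,85,46,6,53],"xf":{"b":26,"lpz":72}},"qp":{"bjq":{"f":17,"fq":60,"ry":63,"t":81},"fj":[53,18,48,46,12],"isn":{"hs":93,"r":63},"u":[72,85,51,80]}}
After op 4 (add /qp/fj/3 61): {"m":{"sja":{"ga":1,"htt":87,"m":33,"phb":66},"w":[93,90,85,46,6,53],"xf":{"b":26,"lpz":72}},"qp":{"bjq":{"f":17,"fq":60,"ry":63,"t":81},"fj":[53,18,48,61,46,12],"isn":{"hs":93,"r":63},"u":[72,85,51,80]}}
After op 5 (add /m/u 98): {"m":{"sja":{"ga":1,"htt":87,"m":33,"phb":66},"u":98,"w":[93,90,85,46,6,53],"xf":{"b":26,"lpz":72}},"qp":{"bjq":{"f":17,"fq":60,"ry":63,"t":81},"fj":[53,18,48,61,46,12],"isn":{"hs":93,"r":63},"u":[72,85,51,80]}}
After op 6 (replace /m/w/3 72): {"m":{"sja":{"ga":1,"htt":87,"m":33,"phb":66},"u":98,"w":[93,90,85,72,6,53],"xf":{"b":26,"lpz":72}},"qp":{"bjq":{"f":17,"fq":60,"ry":63,"t":81},"fj":[53,18,48,61,46,12],"isn":{"hs":93,"r":63},"u":[72,85,51,80]}}
After op 7 (add /qp/u/4 28): {"m":{"sja":{"ga":1,"htt":87,"m":33,"phb":66},"u":98,"w":[93,90,85,72,6,53],"xf":{"b":26,"lpz":72}},"qp":{"bjq":{"f":17,"fq":60,"ry":63,"t":81},"fj":[53,18,48,61,46,12],"isn":{"hs":93,"r":63},"u":[72,85,51,80,28]}}
After op 8 (add /m/g 27): {"m":{"g":27,"sja":{"ga":1,"htt":87,"m":33,"phb":66},"u":98,"w":[93,90,85,72,6,53],"xf":{"b":26,"lpz":72}},"qp":{"bjq":{"f":17,"fq":60,"ry":63,"t":81},"fj":[53,18,48,61,46,12],"isn":{"hs":93,"r":63},"u":[72,85,51,80,28]}}

Answer: {"m":{"g":27,"sja":{"ga":1,"htt":87,"m":33,"phb":66},"u":98,"w":[93,90,85,72,6,53],"xf":{"b":26,"lpz":72}},"qp":{"bjq":{"f":17,"fq":60,"ry":63,"t":81},"fj":[53,18,48,61,46,12],"isn":{"hs":93,"r":63},"u":[72,85,51,80,28]}}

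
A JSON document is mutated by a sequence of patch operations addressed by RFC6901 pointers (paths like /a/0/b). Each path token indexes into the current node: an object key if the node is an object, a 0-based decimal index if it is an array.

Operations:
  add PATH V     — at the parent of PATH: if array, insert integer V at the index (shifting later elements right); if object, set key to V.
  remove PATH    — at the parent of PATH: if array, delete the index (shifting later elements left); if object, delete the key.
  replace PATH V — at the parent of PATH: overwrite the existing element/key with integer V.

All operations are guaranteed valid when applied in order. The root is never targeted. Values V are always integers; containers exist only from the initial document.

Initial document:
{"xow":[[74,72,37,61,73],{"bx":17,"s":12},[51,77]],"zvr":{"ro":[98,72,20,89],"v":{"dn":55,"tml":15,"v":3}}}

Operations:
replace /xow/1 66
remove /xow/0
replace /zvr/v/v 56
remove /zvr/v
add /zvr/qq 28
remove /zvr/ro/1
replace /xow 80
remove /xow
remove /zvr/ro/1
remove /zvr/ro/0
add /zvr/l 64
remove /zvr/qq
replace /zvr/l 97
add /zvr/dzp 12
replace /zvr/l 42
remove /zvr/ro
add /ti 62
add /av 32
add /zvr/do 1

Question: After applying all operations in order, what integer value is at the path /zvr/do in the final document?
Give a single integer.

Answer: 1

Derivation:
After op 1 (replace /xow/1 66): {"xow":[[74,72,37,61,73],66,[51,77]],"zvr":{"ro":[98,72,20,89],"v":{"dn":55,"tml":15,"v":3}}}
After op 2 (remove /xow/0): {"xow":[66,[51,77]],"zvr":{"ro":[98,72,20,89],"v":{"dn":55,"tml":15,"v":3}}}
After op 3 (replace /zvr/v/v 56): {"xow":[66,[51,77]],"zvr":{"ro":[98,72,20,89],"v":{"dn":55,"tml":15,"v":56}}}
After op 4 (remove /zvr/v): {"xow":[66,[51,77]],"zvr":{"ro":[98,72,20,89]}}
After op 5 (add /zvr/qq 28): {"xow":[66,[51,77]],"zvr":{"qq":28,"ro":[98,72,20,89]}}
After op 6 (remove /zvr/ro/1): {"xow":[66,[51,77]],"zvr":{"qq":28,"ro":[98,20,89]}}
After op 7 (replace /xow 80): {"xow":80,"zvr":{"qq":28,"ro":[98,20,89]}}
After op 8 (remove /xow): {"zvr":{"qq":28,"ro":[98,20,89]}}
After op 9 (remove /zvr/ro/1): {"zvr":{"qq":28,"ro":[98,89]}}
After op 10 (remove /zvr/ro/0): {"zvr":{"qq":28,"ro":[89]}}
After op 11 (add /zvr/l 64): {"zvr":{"l":64,"qq":28,"ro":[89]}}
After op 12 (remove /zvr/qq): {"zvr":{"l":64,"ro":[89]}}
After op 13 (replace /zvr/l 97): {"zvr":{"l":97,"ro":[89]}}
After op 14 (add /zvr/dzp 12): {"zvr":{"dzp":12,"l":97,"ro":[89]}}
After op 15 (replace /zvr/l 42): {"zvr":{"dzp":12,"l":42,"ro":[89]}}
After op 16 (remove /zvr/ro): {"zvr":{"dzp":12,"l":42}}
After op 17 (add /ti 62): {"ti":62,"zvr":{"dzp":12,"l":42}}
After op 18 (add /av 32): {"av":32,"ti":62,"zvr":{"dzp":12,"l":42}}
After op 19 (add /zvr/do 1): {"av":32,"ti":62,"zvr":{"do":1,"dzp":12,"l":42}}
Value at /zvr/do: 1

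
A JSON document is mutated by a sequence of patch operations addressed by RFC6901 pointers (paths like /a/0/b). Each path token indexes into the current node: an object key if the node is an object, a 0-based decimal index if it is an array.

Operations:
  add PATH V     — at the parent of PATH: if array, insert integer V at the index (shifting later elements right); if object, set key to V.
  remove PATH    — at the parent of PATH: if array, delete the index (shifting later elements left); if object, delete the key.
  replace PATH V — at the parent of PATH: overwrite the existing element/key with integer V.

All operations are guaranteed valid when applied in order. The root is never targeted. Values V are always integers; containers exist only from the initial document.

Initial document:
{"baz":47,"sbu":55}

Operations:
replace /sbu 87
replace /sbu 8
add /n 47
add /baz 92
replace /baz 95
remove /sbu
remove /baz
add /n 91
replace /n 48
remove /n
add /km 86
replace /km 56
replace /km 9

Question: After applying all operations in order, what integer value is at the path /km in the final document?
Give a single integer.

Answer: 9

Derivation:
After op 1 (replace /sbu 87): {"baz":47,"sbu":87}
After op 2 (replace /sbu 8): {"baz":47,"sbu":8}
After op 3 (add /n 47): {"baz":47,"n":47,"sbu":8}
After op 4 (add /baz 92): {"baz":92,"n":47,"sbu":8}
After op 5 (replace /baz 95): {"baz":95,"n":47,"sbu":8}
After op 6 (remove /sbu): {"baz":95,"n":47}
After op 7 (remove /baz): {"n":47}
After op 8 (add /n 91): {"n":91}
After op 9 (replace /n 48): {"n":48}
After op 10 (remove /n): {}
After op 11 (add /km 86): {"km":86}
After op 12 (replace /km 56): {"km":56}
After op 13 (replace /km 9): {"km":9}
Value at /km: 9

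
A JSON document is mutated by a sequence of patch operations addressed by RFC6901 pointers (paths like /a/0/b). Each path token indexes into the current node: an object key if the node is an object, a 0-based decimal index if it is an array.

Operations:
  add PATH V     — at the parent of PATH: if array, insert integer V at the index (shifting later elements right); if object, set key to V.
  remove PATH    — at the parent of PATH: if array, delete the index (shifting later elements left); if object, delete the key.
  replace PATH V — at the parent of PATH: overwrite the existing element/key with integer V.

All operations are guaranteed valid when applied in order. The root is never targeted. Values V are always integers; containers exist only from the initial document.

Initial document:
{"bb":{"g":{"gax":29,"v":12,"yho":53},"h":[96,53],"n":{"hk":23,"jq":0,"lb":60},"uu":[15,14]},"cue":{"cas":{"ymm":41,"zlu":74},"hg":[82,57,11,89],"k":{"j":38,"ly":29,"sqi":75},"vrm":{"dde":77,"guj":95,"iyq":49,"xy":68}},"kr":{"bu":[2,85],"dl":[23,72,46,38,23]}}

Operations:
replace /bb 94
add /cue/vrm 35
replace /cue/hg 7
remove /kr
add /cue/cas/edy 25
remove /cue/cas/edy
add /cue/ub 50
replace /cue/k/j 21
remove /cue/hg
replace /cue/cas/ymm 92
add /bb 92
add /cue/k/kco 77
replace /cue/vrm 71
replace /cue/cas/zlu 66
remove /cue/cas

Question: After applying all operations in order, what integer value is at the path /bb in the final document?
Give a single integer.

Answer: 92

Derivation:
After op 1 (replace /bb 94): {"bb":94,"cue":{"cas":{"ymm":41,"zlu":74},"hg":[82,57,11,89],"k":{"j":38,"ly":29,"sqi":75},"vrm":{"dde":77,"guj":95,"iyq":49,"xy":68}},"kr":{"bu":[2,85],"dl":[23,72,46,38,23]}}
After op 2 (add /cue/vrm 35): {"bb":94,"cue":{"cas":{"ymm":41,"zlu":74},"hg":[82,57,11,89],"k":{"j":38,"ly":29,"sqi":75},"vrm":35},"kr":{"bu":[2,85],"dl":[23,72,46,38,23]}}
After op 3 (replace /cue/hg 7): {"bb":94,"cue":{"cas":{"ymm":41,"zlu":74},"hg":7,"k":{"j":38,"ly":29,"sqi":75},"vrm":35},"kr":{"bu":[2,85],"dl":[23,72,46,38,23]}}
After op 4 (remove /kr): {"bb":94,"cue":{"cas":{"ymm":41,"zlu":74},"hg":7,"k":{"j":38,"ly":29,"sqi":75},"vrm":35}}
After op 5 (add /cue/cas/edy 25): {"bb":94,"cue":{"cas":{"edy":25,"ymm":41,"zlu":74},"hg":7,"k":{"j":38,"ly":29,"sqi":75},"vrm":35}}
After op 6 (remove /cue/cas/edy): {"bb":94,"cue":{"cas":{"ymm":41,"zlu":74},"hg":7,"k":{"j":38,"ly":29,"sqi":75},"vrm":35}}
After op 7 (add /cue/ub 50): {"bb":94,"cue":{"cas":{"ymm":41,"zlu":74},"hg":7,"k":{"j":38,"ly":29,"sqi":75},"ub":50,"vrm":35}}
After op 8 (replace /cue/k/j 21): {"bb":94,"cue":{"cas":{"ymm":41,"zlu":74},"hg":7,"k":{"j":21,"ly":29,"sqi":75},"ub":50,"vrm":35}}
After op 9 (remove /cue/hg): {"bb":94,"cue":{"cas":{"ymm":41,"zlu":74},"k":{"j":21,"ly":29,"sqi":75},"ub":50,"vrm":35}}
After op 10 (replace /cue/cas/ymm 92): {"bb":94,"cue":{"cas":{"ymm":92,"zlu":74},"k":{"j":21,"ly":29,"sqi":75},"ub":50,"vrm":35}}
After op 11 (add /bb 92): {"bb":92,"cue":{"cas":{"ymm":92,"zlu":74},"k":{"j":21,"ly":29,"sqi":75},"ub":50,"vrm":35}}
After op 12 (add /cue/k/kco 77): {"bb":92,"cue":{"cas":{"ymm":92,"zlu":74},"k":{"j":21,"kco":77,"ly":29,"sqi":75},"ub":50,"vrm":35}}
After op 13 (replace /cue/vrm 71): {"bb":92,"cue":{"cas":{"ymm":92,"zlu":74},"k":{"j":21,"kco":77,"ly":29,"sqi":75},"ub":50,"vrm":71}}
After op 14 (replace /cue/cas/zlu 66): {"bb":92,"cue":{"cas":{"ymm":92,"zlu":66},"k":{"j":21,"kco":77,"ly":29,"sqi":75},"ub":50,"vrm":71}}
After op 15 (remove /cue/cas): {"bb":92,"cue":{"k":{"j":21,"kco":77,"ly":29,"sqi":75},"ub":50,"vrm":71}}
Value at /bb: 92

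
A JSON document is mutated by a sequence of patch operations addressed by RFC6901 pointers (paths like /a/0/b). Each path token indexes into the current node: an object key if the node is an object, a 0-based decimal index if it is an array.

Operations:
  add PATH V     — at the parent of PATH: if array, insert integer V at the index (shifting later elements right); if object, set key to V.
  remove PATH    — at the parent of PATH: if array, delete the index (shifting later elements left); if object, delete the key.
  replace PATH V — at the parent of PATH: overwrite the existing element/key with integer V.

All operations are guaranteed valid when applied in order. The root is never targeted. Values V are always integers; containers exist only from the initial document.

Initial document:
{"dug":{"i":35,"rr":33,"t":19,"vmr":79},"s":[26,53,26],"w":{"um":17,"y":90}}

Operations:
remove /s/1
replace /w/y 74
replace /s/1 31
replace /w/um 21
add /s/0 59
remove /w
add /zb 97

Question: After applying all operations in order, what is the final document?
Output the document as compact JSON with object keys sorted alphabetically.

After op 1 (remove /s/1): {"dug":{"i":35,"rr":33,"t":19,"vmr":79},"s":[26,26],"w":{"um":17,"y":90}}
After op 2 (replace /w/y 74): {"dug":{"i":35,"rr":33,"t":19,"vmr":79},"s":[26,26],"w":{"um":17,"y":74}}
After op 3 (replace /s/1 31): {"dug":{"i":35,"rr":33,"t":19,"vmr":79},"s":[26,31],"w":{"um":17,"y":74}}
After op 4 (replace /w/um 21): {"dug":{"i":35,"rr":33,"t":19,"vmr":79},"s":[26,31],"w":{"um":21,"y":74}}
After op 5 (add /s/0 59): {"dug":{"i":35,"rr":33,"t":19,"vmr":79},"s":[59,26,31],"w":{"um":21,"y":74}}
After op 6 (remove /w): {"dug":{"i":35,"rr":33,"t":19,"vmr":79},"s":[59,26,31]}
After op 7 (add /zb 97): {"dug":{"i":35,"rr":33,"t":19,"vmr":79},"s":[59,26,31],"zb":97}

Answer: {"dug":{"i":35,"rr":33,"t":19,"vmr":79},"s":[59,26,31],"zb":97}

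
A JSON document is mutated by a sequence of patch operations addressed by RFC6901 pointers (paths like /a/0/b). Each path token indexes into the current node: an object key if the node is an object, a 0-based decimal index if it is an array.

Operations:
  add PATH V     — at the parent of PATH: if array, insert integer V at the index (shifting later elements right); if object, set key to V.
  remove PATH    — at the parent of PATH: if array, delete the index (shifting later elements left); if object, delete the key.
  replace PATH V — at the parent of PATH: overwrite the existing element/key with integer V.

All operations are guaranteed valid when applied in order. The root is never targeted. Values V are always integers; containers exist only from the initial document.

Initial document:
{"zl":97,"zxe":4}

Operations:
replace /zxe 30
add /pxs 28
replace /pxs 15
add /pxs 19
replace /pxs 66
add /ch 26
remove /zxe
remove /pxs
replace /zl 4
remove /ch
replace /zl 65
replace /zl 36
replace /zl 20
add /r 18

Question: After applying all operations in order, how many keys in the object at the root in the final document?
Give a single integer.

After op 1 (replace /zxe 30): {"zl":97,"zxe":30}
After op 2 (add /pxs 28): {"pxs":28,"zl":97,"zxe":30}
After op 3 (replace /pxs 15): {"pxs":15,"zl":97,"zxe":30}
After op 4 (add /pxs 19): {"pxs":19,"zl":97,"zxe":30}
After op 5 (replace /pxs 66): {"pxs":66,"zl":97,"zxe":30}
After op 6 (add /ch 26): {"ch":26,"pxs":66,"zl":97,"zxe":30}
After op 7 (remove /zxe): {"ch":26,"pxs":66,"zl":97}
After op 8 (remove /pxs): {"ch":26,"zl":97}
After op 9 (replace /zl 4): {"ch":26,"zl":4}
After op 10 (remove /ch): {"zl":4}
After op 11 (replace /zl 65): {"zl":65}
After op 12 (replace /zl 36): {"zl":36}
After op 13 (replace /zl 20): {"zl":20}
After op 14 (add /r 18): {"r":18,"zl":20}
Size at the root: 2

Answer: 2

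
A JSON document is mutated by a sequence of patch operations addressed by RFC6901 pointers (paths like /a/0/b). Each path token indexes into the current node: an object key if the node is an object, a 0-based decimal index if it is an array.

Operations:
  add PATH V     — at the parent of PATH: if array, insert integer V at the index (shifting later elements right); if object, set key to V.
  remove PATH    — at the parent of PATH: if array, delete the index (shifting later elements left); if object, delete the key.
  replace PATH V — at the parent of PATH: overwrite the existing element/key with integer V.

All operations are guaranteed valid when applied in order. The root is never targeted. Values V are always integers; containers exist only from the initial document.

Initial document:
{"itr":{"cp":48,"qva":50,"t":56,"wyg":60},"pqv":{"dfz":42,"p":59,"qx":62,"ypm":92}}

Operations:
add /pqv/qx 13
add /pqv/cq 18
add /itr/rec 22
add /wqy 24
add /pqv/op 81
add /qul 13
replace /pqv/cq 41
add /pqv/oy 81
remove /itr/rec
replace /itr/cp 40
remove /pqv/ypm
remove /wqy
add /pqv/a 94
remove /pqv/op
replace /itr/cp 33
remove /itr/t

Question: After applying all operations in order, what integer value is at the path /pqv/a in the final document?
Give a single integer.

After op 1 (add /pqv/qx 13): {"itr":{"cp":48,"qva":50,"t":56,"wyg":60},"pqv":{"dfz":42,"p":59,"qx":13,"ypm":92}}
After op 2 (add /pqv/cq 18): {"itr":{"cp":48,"qva":50,"t":56,"wyg":60},"pqv":{"cq":18,"dfz":42,"p":59,"qx":13,"ypm":92}}
After op 3 (add /itr/rec 22): {"itr":{"cp":48,"qva":50,"rec":22,"t":56,"wyg":60},"pqv":{"cq":18,"dfz":42,"p":59,"qx":13,"ypm":92}}
After op 4 (add /wqy 24): {"itr":{"cp":48,"qva":50,"rec":22,"t":56,"wyg":60},"pqv":{"cq":18,"dfz":42,"p":59,"qx":13,"ypm":92},"wqy":24}
After op 5 (add /pqv/op 81): {"itr":{"cp":48,"qva":50,"rec":22,"t":56,"wyg":60},"pqv":{"cq":18,"dfz":42,"op":81,"p":59,"qx":13,"ypm":92},"wqy":24}
After op 6 (add /qul 13): {"itr":{"cp":48,"qva":50,"rec":22,"t":56,"wyg":60},"pqv":{"cq":18,"dfz":42,"op":81,"p":59,"qx":13,"ypm":92},"qul":13,"wqy":24}
After op 7 (replace /pqv/cq 41): {"itr":{"cp":48,"qva":50,"rec":22,"t":56,"wyg":60},"pqv":{"cq":41,"dfz":42,"op":81,"p":59,"qx":13,"ypm":92},"qul":13,"wqy":24}
After op 8 (add /pqv/oy 81): {"itr":{"cp":48,"qva":50,"rec":22,"t":56,"wyg":60},"pqv":{"cq":41,"dfz":42,"op":81,"oy":81,"p":59,"qx":13,"ypm":92},"qul":13,"wqy":24}
After op 9 (remove /itr/rec): {"itr":{"cp":48,"qva":50,"t":56,"wyg":60},"pqv":{"cq":41,"dfz":42,"op":81,"oy":81,"p":59,"qx":13,"ypm":92},"qul":13,"wqy":24}
After op 10 (replace /itr/cp 40): {"itr":{"cp":40,"qva":50,"t":56,"wyg":60},"pqv":{"cq":41,"dfz":42,"op":81,"oy":81,"p":59,"qx":13,"ypm":92},"qul":13,"wqy":24}
After op 11 (remove /pqv/ypm): {"itr":{"cp":40,"qva":50,"t":56,"wyg":60},"pqv":{"cq":41,"dfz":42,"op":81,"oy":81,"p":59,"qx":13},"qul":13,"wqy":24}
After op 12 (remove /wqy): {"itr":{"cp":40,"qva":50,"t":56,"wyg":60},"pqv":{"cq":41,"dfz":42,"op":81,"oy":81,"p":59,"qx":13},"qul":13}
After op 13 (add /pqv/a 94): {"itr":{"cp":40,"qva":50,"t":56,"wyg":60},"pqv":{"a":94,"cq":41,"dfz":42,"op":81,"oy":81,"p":59,"qx":13},"qul":13}
After op 14 (remove /pqv/op): {"itr":{"cp":40,"qva":50,"t":56,"wyg":60},"pqv":{"a":94,"cq":41,"dfz":42,"oy":81,"p":59,"qx":13},"qul":13}
After op 15 (replace /itr/cp 33): {"itr":{"cp":33,"qva":50,"t":56,"wyg":60},"pqv":{"a":94,"cq":41,"dfz":42,"oy":81,"p":59,"qx":13},"qul":13}
After op 16 (remove /itr/t): {"itr":{"cp":33,"qva":50,"wyg":60},"pqv":{"a":94,"cq":41,"dfz":42,"oy":81,"p":59,"qx":13},"qul":13}
Value at /pqv/a: 94

Answer: 94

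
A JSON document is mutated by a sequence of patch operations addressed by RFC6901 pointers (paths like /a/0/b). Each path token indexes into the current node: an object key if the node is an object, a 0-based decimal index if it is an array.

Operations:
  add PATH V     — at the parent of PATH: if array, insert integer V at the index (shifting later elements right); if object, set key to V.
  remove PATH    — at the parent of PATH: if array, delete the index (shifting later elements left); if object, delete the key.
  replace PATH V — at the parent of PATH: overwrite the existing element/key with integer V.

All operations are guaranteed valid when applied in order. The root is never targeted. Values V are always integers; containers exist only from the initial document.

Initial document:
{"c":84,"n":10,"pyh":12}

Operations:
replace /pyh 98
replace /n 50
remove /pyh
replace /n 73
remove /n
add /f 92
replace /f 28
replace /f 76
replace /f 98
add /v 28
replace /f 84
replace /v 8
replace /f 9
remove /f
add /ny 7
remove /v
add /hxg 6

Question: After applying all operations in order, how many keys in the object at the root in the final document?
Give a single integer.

After op 1 (replace /pyh 98): {"c":84,"n":10,"pyh":98}
After op 2 (replace /n 50): {"c":84,"n":50,"pyh":98}
After op 3 (remove /pyh): {"c":84,"n":50}
After op 4 (replace /n 73): {"c":84,"n":73}
After op 5 (remove /n): {"c":84}
After op 6 (add /f 92): {"c":84,"f":92}
After op 7 (replace /f 28): {"c":84,"f":28}
After op 8 (replace /f 76): {"c":84,"f":76}
After op 9 (replace /f 98): {"c":84,"f":98}
After op 10 (add /v 28): {"c":84,"f":98,"v":28}
After op 11 (replace /f 84): {"c":84,"f":84,"v":28}
After op 12 (replace /v 8): {"c":84,"f":84,"v":8}
After op 13 (replace /f 9): {"c":84,"f":9,"v":8}
After op 14 (remove /f): {"c":84,"v":8}
After op 15 (add /ny 7): {"c":84,"ny":7,"v":8}
After op 16 (remove /v): {"c":84,"ny":7}
After op 17 (add /hxg 6): {"c":84,"hxg":6,"ny":7}
Size at the root: 3

Answer: 3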